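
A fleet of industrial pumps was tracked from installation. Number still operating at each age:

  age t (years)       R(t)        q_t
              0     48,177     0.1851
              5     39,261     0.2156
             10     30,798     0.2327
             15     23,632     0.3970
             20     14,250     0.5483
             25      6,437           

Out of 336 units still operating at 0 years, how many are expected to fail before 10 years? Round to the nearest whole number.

121

The relevant probability is 1 − 30,798/48,177 = 0.360732.
Expected number = 336 × 0.360732 = 121.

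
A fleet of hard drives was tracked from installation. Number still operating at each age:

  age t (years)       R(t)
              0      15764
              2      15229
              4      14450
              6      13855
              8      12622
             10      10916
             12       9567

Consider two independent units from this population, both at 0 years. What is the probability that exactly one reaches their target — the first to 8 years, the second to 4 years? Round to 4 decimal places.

0.2494

p₁ = R(8)/R(0) = 12622/15764 = 0.800685; p₂ = R(4)/R(0) = 14450/15764 = 0.916646.
P(exactly one) = p₁(1−p₂) + (1−p₁)p₂ = 0.066740 + 0.182701 = 0.249442.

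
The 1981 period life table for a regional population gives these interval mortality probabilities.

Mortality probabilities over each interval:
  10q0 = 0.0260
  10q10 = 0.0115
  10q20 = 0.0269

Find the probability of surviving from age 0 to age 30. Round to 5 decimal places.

0.93690

Survival from 0 to 30 is the product of surviving each interval: (1 − 0.0260) × (1 − 0.0115) × (1 − 0.0269).
= 0.9740 × 0.9885 × 0.9731 = 0.936900.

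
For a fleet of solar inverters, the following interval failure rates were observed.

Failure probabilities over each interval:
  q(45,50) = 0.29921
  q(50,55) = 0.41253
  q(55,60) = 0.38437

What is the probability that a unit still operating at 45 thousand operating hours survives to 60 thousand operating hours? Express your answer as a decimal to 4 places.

0.2535

P(survive 45→60) = (1 − 0.29921) × (1 − 0.41253) × (1 − 0.38437).
= 0.70079 × 0.58747 × 0.61563 = 0.253451.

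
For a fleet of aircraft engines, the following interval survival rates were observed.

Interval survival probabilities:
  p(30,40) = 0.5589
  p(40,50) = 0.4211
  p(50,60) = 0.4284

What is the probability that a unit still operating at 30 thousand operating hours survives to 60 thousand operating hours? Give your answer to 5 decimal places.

The overall survival probability is 0.5589 × 0.4211 × 0.4284.
= 0.100825.

0.10083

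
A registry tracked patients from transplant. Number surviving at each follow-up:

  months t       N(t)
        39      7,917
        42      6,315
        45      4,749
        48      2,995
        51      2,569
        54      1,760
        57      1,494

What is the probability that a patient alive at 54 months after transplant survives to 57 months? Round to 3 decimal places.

0.849

The conditional survival probability is N(57)/N(54) = 1,494/1,760 = 0.848864.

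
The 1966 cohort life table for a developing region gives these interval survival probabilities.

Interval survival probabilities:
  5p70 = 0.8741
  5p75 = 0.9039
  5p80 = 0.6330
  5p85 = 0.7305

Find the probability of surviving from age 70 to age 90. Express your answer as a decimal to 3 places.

Chaining the interval survival probabilities: 0.8741 × 0.9039 × 0.6330 × 0.7305.
= 0.365347.

0.365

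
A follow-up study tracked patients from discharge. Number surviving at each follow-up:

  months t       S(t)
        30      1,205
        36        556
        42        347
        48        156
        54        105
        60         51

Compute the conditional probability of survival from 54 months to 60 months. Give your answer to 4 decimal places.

0.4857

The conditional survival probability is S(60)/S(54) = 51/105 = 0.485714.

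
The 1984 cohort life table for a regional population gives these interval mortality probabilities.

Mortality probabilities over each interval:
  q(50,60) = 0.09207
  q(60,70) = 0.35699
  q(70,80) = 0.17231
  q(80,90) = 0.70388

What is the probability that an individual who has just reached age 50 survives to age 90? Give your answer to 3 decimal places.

The overall survival probability is (1 − 0.09207) × (1 − 0.35699) × (1 − 0.17231) × (1 − 0.70388).
= 0.90793 × 0.64301 × 0.82769 × 0.29612 = 0.143089.

0.143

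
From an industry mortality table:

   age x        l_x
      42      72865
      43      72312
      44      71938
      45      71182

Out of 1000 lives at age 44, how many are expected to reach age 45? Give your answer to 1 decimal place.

989.5

The relevant probability is 71182/71938 = 0.989491.
Expected number = 1000 × 0.989491 = 989.5.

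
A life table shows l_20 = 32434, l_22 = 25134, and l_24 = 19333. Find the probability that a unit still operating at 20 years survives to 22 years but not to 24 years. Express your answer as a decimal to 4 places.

This is the probability of reaching 22 but not 24, conditional on being operational at 20: (l_22 − l_24) / l_20.
= (25134 − 19333) / 32434 = 5801 / 32434 = 0.178856.

0.1789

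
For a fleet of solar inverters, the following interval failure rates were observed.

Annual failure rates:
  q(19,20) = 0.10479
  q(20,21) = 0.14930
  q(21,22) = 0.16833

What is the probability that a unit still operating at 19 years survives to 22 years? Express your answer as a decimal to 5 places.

Chaining the interval survival probabilities: (1 − 0.10479) × (1 − 0.14930) × (1 − 0.16833).
= 0.89521 × 0.85070 × 0.83167 = 0.633363.

0.63336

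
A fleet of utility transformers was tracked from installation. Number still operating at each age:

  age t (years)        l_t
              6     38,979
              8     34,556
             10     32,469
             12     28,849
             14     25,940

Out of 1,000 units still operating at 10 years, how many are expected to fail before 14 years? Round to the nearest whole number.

201

The relevant probability is 1 − 25,940/32,469 = 0.201084.
Expected number = 1,000 × 0.201084 = 201.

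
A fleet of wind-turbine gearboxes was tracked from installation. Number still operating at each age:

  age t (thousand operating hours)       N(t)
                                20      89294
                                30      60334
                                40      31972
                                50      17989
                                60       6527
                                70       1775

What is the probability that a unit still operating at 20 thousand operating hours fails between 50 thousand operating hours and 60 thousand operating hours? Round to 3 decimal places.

This is the probability of reaching 50 but not 60, conditional on being operational at 20: (N(50) − N(60)) / N(20).
= (17989 − 6527) / 89294 = 11462 / 89294 = 0.128362.

0.128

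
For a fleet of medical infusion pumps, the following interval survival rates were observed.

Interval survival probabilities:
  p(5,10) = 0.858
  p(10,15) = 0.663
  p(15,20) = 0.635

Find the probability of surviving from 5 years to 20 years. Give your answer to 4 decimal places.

P(survive 5→20) = 0.858 × 0.663 × 0.635.
= 0.361222.

0.3612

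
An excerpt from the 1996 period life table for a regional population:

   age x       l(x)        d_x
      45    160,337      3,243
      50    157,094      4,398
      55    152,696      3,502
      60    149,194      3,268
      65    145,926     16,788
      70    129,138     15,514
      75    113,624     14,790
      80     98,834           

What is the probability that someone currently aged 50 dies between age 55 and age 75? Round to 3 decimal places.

This is the probability of reaching 55 but not 75, conditional on being alive at 50: (l(55) − l(75)) / l(50).
= (152,696 − 113,624) / 157,094 = 39,072 / 157,094 = 0.248717.

0.249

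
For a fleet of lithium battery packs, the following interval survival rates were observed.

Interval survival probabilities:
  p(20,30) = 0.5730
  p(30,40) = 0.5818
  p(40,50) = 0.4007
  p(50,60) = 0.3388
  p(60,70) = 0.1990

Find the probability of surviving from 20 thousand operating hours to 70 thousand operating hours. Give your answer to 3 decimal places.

0.009

P(survive 20→70) = 0.5730 × 0.5818 × 0.4007 × 0.3388 × 0.1990.
= 0.009006.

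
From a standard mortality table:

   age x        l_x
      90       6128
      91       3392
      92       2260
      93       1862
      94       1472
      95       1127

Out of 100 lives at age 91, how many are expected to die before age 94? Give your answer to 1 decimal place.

The relevant probability is 1 − 1472/3392 = 0.566038.
Expected number = 100 × 0.566038 = 56.6.

56.6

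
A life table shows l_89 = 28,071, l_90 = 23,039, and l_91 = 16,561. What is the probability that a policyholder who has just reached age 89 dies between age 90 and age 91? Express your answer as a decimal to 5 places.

0.23077

We want 1|1q89 = (l_90 − l_91)/l_89.
This is the probability of reaching 90 but not 91, conditional on being alive at 89: (l_90 − l_91) / l_89.
= (23,039 − 16,561) / 28,071 = 6,478 / 28,071 = 0.230772.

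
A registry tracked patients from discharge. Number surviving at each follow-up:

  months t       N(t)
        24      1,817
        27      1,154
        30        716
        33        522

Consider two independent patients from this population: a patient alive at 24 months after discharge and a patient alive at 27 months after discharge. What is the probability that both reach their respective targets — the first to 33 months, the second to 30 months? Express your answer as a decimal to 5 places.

p₁ = N(33)/N(24) = 522/1,817 = 0.287287; p₂ = N(30)/N(27) = 716/1,154 = 0.620451.
P(both) = p₁ × p₂ = 0.287287 × 0.620451 = 0.178248.

0.17825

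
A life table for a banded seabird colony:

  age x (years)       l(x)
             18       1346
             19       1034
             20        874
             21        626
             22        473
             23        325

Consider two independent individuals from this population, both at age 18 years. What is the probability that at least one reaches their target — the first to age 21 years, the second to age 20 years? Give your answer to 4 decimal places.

p₁ = l(21)/l(18) = 626/1346 = 0.465082; p₂ = l(20)/l(18) = 874/1346 = 0.649331.
P(at least one) = 1 − (1−p₁)(1−p₂) = 1 − 0.534918 × 0.350669 = 0.812421.

0.8124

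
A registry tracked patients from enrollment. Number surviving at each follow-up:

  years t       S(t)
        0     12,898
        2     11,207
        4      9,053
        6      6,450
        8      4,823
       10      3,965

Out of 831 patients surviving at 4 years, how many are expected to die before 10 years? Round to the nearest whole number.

467

The relevant probability is 1 − 3,965/9,053 = 0.562024.
Expected number = 831 × 0.562024 = 467.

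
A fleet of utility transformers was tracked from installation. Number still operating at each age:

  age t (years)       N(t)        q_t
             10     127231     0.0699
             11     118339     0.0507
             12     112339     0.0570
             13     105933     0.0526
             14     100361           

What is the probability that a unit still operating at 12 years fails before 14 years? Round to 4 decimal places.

P(fail before 14 | operational at 12) = 1 − N(14)/N(12) = 1 − 100361/112339 = (11978)/112339 = 0.106624.

0.1066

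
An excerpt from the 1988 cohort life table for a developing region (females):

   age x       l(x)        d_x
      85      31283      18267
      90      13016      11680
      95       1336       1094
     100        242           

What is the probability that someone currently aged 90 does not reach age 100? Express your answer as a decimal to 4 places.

0.9814

P(die before 100 | alive at 90) = 1 − l(100)/l(90) = 1 − 242/13016 = (12774)/13016 = 0.981407.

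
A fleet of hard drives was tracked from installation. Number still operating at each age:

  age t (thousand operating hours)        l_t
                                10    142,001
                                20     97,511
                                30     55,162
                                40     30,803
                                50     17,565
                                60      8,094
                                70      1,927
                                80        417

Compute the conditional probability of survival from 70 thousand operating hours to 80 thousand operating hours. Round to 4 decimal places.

The conditional survival probability is l_80/l_70 = 417/1,927 = 0.216399.

0.2164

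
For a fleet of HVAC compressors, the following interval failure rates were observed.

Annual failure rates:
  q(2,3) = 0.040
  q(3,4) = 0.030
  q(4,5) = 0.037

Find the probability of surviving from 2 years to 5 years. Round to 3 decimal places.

0.897

Chaining the interval survival probabilities: (1 − 0.040) × (1 − 0.030) × (1 − 0.037).
= 0.960 × 0.970 × 0.963 = 0.896746.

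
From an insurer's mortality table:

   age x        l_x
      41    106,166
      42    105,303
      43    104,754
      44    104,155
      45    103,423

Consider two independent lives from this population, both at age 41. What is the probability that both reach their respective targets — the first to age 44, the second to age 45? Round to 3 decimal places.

p₁ = l_44/l_41 = 104,155/106,166 = 0.981058; p₂ = l_45/l_41 = 103,423/106,166 = 0.974163.
P(both) = p₁ × p₂ = 0.981058 × 0.974163 = 0.955710.

0.956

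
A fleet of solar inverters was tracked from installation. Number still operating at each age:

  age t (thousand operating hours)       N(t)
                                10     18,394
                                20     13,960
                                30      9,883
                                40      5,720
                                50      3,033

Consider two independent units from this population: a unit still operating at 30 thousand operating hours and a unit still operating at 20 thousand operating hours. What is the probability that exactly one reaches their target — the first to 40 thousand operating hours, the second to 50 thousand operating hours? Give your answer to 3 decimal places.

0.545

p₁ = N(40)/N(30) = 5,720/9,883 = 0.578772; p₂ = N(50)/N(20) = 3,033/13,960 = 0.217264.
P(exactly one) = p₁(1−p₂) + (1−p₁)p₂ = 0.453026 + 0.091518 = 0.544543.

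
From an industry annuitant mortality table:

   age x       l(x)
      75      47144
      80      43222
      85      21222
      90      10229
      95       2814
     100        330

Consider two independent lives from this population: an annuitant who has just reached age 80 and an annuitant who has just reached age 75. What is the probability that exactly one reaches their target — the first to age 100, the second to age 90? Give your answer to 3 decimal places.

p₁ = l(100)/l(80) = 330/43222 = 0.007635; p₂ = l(90)/l(75) = 10229/47144 = 0.216974.
P(exactly one) = p₁(1−p₂) + (1−p₁)p₂ = 0.005978 + 0.215317 = 0.221296.

0.221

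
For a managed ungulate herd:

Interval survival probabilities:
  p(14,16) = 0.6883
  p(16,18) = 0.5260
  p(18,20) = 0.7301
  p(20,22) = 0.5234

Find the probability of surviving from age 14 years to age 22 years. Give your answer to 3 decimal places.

Chaining the interval survival probabilities: 0.6883 × 0.5260 × 0.7301 × 0.5234.
= 0.138350.

0.138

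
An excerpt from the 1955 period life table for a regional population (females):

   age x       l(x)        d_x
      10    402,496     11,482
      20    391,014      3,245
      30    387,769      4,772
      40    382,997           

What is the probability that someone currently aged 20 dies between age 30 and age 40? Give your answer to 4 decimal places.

0.0122

This is the probability of reaching 30 but not 40, conditional on being alive at 20: (l(30) − l(40)) / l(20).
= (387,769 − 382,997) / 391,014 = 4,772 / 391,014 = 0.012204.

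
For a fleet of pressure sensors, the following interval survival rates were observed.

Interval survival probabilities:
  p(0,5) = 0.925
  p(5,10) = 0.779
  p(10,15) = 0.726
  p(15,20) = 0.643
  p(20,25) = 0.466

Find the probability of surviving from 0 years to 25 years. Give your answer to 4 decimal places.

0.1568

Survival from 0 to 25 is the product of surviving each interval: 0.925 × 0.779 × 0.726 × 0.643 × 0.466.
= 0.156752.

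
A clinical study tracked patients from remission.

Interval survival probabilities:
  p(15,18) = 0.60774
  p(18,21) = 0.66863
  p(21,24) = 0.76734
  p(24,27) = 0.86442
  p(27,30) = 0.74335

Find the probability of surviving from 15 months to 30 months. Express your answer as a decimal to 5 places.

The overall survival probability is 0.60774 × 0.66863 × 0.76734 × 0.86442 × 0.74335.
= 0.200359.

0.20036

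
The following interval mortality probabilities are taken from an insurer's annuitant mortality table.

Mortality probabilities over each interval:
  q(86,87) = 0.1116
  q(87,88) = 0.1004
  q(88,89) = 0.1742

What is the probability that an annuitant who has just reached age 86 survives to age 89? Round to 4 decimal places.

0.6600

Survival from 86 to 89 is the product of surviving each interval: (1 − 0.1116) × (1 − 0.1004) × (1 − 0.1742).
= 0.8884 × 0.8996 × 0.8258 = 0.659983.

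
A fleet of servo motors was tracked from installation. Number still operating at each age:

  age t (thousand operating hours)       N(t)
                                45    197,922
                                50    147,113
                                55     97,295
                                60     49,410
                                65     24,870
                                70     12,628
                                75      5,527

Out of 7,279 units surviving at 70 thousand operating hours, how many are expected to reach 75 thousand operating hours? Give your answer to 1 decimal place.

The relevant probability is 5,527/12,628 = 0.437678.
Expected number = 7,279 × 0.437678 = 3185.9.

3185.9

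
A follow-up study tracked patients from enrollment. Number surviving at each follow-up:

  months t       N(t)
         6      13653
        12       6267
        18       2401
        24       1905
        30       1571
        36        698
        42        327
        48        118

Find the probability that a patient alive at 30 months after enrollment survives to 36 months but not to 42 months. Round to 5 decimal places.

0.23616

This is the probability of reaching 36 but not 42, conditional on being alive at 30: (N(36) − N(42)) / N(30).
= (698 − 327) / 1571 = 371 / 1571 = 0.236155.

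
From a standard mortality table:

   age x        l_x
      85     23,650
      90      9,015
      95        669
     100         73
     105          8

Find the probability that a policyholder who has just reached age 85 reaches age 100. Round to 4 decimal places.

We want 15p85 = l_100/l_85.
The conditional survival probability is l_100/l_85 = 73/23,650 = 0.003087.

0.0031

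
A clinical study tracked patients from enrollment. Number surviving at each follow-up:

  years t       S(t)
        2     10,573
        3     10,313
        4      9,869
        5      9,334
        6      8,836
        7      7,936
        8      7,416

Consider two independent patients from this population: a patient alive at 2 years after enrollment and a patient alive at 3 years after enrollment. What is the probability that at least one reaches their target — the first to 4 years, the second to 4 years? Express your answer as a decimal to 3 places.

p₁ = S(4)/S(2) = 9,869/10,573 = 0.933415; p₂ = S(4)/S(3) = 9,869/10,313 = 0.956948.
P(at least one) = 1 − (1−p₁)(1−p₂) = 1 − 0.066585 × 0.043052 = 0.997133.

0.997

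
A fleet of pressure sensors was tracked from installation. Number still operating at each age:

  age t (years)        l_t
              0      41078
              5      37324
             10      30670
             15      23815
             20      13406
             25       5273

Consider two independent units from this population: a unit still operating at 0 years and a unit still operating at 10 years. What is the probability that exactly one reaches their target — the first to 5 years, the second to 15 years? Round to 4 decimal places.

p₁ = l_5/l_0 = 37324/41078 = 0.908613; p₂ = l_15/l_10 = 23815/30670 = 0.776492.
P(exactly one) = p₁(1−p₂) + (1−p₁)p₂ = 0.203082 + 0.070961 = 0.274044.

0.2740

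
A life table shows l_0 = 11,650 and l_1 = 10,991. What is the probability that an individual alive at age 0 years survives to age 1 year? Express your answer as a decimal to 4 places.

The conditional survival probability is l_1/l_0 = 10,991/11,650 = 0.943433.

0.9434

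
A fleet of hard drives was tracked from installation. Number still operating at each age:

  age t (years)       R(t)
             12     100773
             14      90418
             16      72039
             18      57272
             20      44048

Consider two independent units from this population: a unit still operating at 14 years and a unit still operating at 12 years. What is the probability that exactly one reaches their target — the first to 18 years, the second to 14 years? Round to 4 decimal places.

0.3940

p₁ = R(18)/R(14) = 57272/90418 = 0.633414; p₂ = R(14)/R(12) = 90418/100773 = 0.897244.
P(exactly one) = p₁(1−p₂) + (1−p₁)p₂ = 0.065087 + 0.328917 = 0.394004.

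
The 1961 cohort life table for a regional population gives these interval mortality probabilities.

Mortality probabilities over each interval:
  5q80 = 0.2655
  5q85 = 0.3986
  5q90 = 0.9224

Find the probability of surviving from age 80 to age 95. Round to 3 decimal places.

Survival from 80 to 95 is the product of surviving each interval: (1 − 0.2655) × (1 − 0.3986) × (1 − 0.9224).
= 0.7345 × 0.6014 × 0.0776 = 0.034278.

0.034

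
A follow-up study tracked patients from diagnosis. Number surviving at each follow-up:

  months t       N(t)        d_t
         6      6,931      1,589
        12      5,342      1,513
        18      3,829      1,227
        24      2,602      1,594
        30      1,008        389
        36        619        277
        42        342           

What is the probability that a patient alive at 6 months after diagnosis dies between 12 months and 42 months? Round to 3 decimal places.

0.721

This is the probability of reaching 12 but not 42, conditional on being alive at 6: (N(12) − N(42)) / N(6).
= (5,342 − 342) / 6,931 = 5,000 / 6,931 = 0.721397.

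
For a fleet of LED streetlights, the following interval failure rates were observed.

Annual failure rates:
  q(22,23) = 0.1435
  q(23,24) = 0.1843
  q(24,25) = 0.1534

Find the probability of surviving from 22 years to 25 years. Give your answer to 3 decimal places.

0.591

P(survive 22→25) = (1 − 0.1435) × (1 − 0.1843) × (1 − 0.1534).
= 0.8565 × 0.8157 × 0.8466 = 0.591475.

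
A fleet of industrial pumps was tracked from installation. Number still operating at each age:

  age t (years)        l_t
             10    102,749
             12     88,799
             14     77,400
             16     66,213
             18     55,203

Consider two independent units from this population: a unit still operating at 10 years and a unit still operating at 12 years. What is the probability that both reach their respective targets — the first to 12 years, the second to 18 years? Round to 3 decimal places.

p₁ = l_12/l_10 = 88,799/102,749 = 0.864232; p₂ = l_18/l_12 = 55,203/88,799 = 0.621662.
P(both) = p₁ × p₂ = 0.864232 × 0.621662 = 0.537260.

0.537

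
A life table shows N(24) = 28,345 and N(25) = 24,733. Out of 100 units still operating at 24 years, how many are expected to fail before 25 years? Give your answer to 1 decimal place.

12.7

The relevant probability is 1 − 24,733/28,345 = 0.127430.
Expected number = 100 × 0.127430 = 12.7.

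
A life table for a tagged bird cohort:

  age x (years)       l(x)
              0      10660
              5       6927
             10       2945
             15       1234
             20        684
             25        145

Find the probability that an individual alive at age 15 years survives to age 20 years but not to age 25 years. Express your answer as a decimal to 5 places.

0.43679

This is the probability of reaching 20 but not 25, conditional on being alive at 15: (l(20) − l(25)) / l(15).
= (684 − 145) / 1234 = 539 / 1234 = 0.436791.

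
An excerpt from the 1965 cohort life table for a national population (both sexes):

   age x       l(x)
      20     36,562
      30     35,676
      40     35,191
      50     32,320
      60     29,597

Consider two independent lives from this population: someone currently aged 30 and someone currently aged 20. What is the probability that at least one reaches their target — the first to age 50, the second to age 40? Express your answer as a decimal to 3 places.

0.996

p₁ = l(50)/l(30) = 32,320/35,676 = 0.905931; p₂ = l(40)/l(20) = 35,191/36,562 = 0.962502.
P(at least one) = 1 − (1−p₁)(1−p₂) = 1 − 0.094069 × 0.037498 = 0.996473.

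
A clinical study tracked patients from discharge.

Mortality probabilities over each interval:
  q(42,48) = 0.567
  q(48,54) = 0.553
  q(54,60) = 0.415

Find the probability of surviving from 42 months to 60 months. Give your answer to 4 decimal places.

The overall survival probability is (1 − 0.567) × (1 − 0.553) × (1 − 0.415).
= 0.433 × 0.447 × 0.585 = 0.113227.

0.1132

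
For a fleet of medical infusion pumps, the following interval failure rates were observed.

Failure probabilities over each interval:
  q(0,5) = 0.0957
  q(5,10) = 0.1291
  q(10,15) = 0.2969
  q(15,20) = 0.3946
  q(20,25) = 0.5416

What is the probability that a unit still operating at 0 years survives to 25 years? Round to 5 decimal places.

0.15367

The overall survival probability is (1 − 0.0957) × (1 − 0.1291) × (1 − 0.2969) × (1 − 0.3946) × (1 − 0.5416).
= 0.9043 × 0.8709 × 0.7031 × 0.6054 × 0.4584 = 0.153669.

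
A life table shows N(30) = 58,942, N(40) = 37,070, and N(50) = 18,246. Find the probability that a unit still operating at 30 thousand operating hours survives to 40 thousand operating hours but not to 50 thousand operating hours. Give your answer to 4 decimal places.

This is the probability of reaching 40 but not 50, conditional on being operational at 30: (N(40) − N(50)) / N(30).
= (37,070 − 18,246) / 58,942 = 18,824 / 58,942 = 0.319365.

0.3194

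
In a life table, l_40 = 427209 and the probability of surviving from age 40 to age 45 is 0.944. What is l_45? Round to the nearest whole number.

403285

l_45 = l_40 × p = 427209 × 0.944 = 403285.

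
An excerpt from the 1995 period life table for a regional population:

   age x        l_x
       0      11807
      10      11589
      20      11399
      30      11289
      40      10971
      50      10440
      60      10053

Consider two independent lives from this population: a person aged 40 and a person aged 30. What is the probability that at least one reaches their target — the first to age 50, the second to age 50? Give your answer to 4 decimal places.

p₁ = l_50/l_40 = 10440/10971 = 0.951600; p₂ = l_50/l_30 = 10440/11289 = 0.924794.
P(at least one) = 1 − (1−p₁)(1−p₂) = 1 − 0.048400 × 0.075206 = 0.996360.

0.9964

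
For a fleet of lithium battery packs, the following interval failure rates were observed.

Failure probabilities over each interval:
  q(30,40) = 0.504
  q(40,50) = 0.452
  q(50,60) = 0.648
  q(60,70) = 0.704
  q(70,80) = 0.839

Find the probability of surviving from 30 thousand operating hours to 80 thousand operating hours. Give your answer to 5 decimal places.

0.00456

P(survive 30→80) = (1 − 0.504) × (1 − 0.452) × (1 − 0.648) × (1 − 0.704) × (1 − 0.839).
= 0.496 × 0.548 × 0.352 × 0.296 × 0.161 = 0.004560.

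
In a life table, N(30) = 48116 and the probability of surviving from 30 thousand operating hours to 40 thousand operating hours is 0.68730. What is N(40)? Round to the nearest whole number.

33070

N(40) = N(30) × p = 48116 × 0.68730 = 33070.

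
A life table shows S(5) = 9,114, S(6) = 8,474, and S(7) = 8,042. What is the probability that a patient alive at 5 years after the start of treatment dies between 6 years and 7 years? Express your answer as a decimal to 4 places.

This is the probability of reaching 6 but not 7, conditional on being alive at 5: (S(6) − S(7)) / S(5).
= (8,474 − 8,042) / 9,114 = 432 / 9,114 = 0.047400.

0.0474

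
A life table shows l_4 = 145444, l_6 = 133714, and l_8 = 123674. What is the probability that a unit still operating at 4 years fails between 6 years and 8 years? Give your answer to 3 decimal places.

0.069

This is the probability of reaching 6 but not 8, conditional on being operational at 4: (l_6 − l_8) / l_4.
= (133714 − 123674) / 145444 = 10040 / 145444 = 0.069030.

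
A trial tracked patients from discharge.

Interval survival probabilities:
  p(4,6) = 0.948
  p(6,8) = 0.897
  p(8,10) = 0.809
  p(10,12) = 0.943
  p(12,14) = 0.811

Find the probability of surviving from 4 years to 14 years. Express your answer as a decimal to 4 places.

0.5261

Chaining the interval survival probabilities: 0.948 × 0.897 × 0.809 × 0.943 × 0.811.
= 0.526116.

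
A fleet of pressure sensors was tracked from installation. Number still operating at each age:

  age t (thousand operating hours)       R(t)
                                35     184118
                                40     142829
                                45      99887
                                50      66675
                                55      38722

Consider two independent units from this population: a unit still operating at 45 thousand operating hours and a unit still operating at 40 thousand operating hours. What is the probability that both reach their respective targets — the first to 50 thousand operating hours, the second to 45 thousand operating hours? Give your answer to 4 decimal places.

0.4668

p₁ = R(50)/R(45) = 66675/99887 = 0.667504; p₂ = R(45)/R(40) = 99887/142829 = 0.699347.
P(both) = p₁ × p₂ = 0.667504 × 0.699347 = 0.466817.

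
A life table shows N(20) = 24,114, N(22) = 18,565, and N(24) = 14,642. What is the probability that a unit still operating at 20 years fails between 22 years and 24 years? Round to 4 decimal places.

0.1627

This is the probability of reaching 22 but not 24, conditional on being operational at 20: (N(22) − N(24)) / N(20).
= (18,565 − 14,642) / 24,114 = 3,923 / 24,114 = 0.162686.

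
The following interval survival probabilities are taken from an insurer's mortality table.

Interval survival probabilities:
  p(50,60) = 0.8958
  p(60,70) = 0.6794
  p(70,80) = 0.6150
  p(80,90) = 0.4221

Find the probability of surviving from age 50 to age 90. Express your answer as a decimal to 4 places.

Survival from 50 to 90 is the product of surviving each interval: 0.8958 × 0.6794 × 0.6150 × 0.4221.
= 0.157989.

0.1580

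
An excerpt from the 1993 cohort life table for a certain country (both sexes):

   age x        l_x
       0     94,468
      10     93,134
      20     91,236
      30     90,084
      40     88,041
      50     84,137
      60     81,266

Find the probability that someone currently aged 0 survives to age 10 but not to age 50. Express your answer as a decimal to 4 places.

0.0952

This is the probability of reaching 10 but not 50, conditional on being alive at 0: (l_10 − l_50) / l_0.
= (93,134 − 84,137) / 94,468 = 8,997 / 94,468 = 0.095239.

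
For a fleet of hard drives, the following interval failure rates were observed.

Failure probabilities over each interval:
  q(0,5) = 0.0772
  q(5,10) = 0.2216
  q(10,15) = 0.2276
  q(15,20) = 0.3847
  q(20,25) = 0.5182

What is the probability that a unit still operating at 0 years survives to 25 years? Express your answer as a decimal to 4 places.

P(survive 0→25) = (1 − 0.0772) × (1 − 0.2216) × (1 − 0.2276) × (1 − 0.3847) × (1 − 0.5182).
= 0.9228 × 0.7784 × 0.7724 × 0.6153 × 0.4818 = 0.164477.

0.1645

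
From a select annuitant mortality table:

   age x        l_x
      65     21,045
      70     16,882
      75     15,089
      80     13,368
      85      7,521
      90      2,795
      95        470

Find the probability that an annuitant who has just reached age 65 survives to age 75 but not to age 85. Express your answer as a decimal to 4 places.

0.3596

We want 10|10q65 = (l_75 − l_85)/l_65.
This is the probability of reaching 75 but not 85, conditional on being alive at 65: (l_75 − l_85) / l_65.
= (15,089 − 7,521) / 21,045 = 7,568 / 21,045 = 0.359610.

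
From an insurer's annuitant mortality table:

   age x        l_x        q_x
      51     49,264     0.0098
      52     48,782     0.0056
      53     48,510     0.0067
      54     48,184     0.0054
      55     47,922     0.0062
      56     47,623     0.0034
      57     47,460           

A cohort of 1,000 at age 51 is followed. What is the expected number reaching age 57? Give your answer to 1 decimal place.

963.4

The relevant probability is 47,460/49,264 = 0.963381.
Expected number = 1,000 × 0.963381 = 963.4.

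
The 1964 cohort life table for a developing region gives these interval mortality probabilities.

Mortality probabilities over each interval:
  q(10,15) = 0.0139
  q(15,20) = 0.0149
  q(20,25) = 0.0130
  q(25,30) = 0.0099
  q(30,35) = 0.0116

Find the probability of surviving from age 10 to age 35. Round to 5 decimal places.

Chaining the interval survival probabilities: (1 − 0.0139) × (1 − 0.0149) × (1 − 0.0130) × (1 − 0.0099) × (1 − 0.0116).
= 0.9861 × 0.9851 × 0.9870 × 0.9901 × 0.9884 = 0.938275.

0.93828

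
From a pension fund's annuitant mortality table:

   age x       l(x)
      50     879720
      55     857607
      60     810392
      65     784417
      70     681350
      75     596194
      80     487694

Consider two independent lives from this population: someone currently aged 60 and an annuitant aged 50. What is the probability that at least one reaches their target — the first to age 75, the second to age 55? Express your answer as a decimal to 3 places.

p₁ = l(75)/l(60) = 596194/810392 = 0.735686; p₂ = l(55)/l(50) = 857607/879720 = 0.974864.
P(at least one) = 1 − (1−p₁)(1−p₂) = 1 − 0.264314 × 0.025136 = 0.993356.

0.993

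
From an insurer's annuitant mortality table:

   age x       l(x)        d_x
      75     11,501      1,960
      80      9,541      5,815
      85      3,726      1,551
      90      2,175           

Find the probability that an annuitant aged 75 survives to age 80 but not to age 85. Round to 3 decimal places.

0.506

This is the probability of reaching 80 but not 85, conditional on being alive at 75: (l(80) − l(85)) / l(75).
= (9,541 − 3,726) / 11,501 = 5,815 / 11,501 = 0.505608.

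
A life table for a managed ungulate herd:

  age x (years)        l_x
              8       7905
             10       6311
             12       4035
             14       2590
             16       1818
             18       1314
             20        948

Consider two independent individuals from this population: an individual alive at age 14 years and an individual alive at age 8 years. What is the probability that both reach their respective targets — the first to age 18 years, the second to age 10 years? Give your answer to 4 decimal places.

p₁ = l_18/l_14 = 1314/2590 = 0.507336; p₂ = l_10/l_8 = 6311/7905 = 0.798355.
P(both) = p₁ × p₂ = 0.507336 × 0.798355 = 0.405034.

0.4050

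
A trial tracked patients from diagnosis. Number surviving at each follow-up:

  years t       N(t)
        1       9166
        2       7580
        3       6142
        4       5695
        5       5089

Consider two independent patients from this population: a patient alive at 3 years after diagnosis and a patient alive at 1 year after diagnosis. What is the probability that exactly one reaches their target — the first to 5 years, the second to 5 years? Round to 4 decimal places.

0.4637

p₁ = N(5)/N(3) = 5089/6142 = 0.828557; p₂ = N(5)/N(1) = 5089/9166 = 0.555204.
P(exactly one) = p₁(1−p₂) + (1−p₁)p₂ = 0.368539 + 0.095186 = 0.463725.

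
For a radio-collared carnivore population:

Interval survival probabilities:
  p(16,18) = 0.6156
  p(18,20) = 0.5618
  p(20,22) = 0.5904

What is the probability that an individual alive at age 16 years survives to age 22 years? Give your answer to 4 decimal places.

0.2042

Survival from 16 to 22 is the product of surviving each interval: 0.6156 × 0.5618 × 0.5904.
= 0.204186.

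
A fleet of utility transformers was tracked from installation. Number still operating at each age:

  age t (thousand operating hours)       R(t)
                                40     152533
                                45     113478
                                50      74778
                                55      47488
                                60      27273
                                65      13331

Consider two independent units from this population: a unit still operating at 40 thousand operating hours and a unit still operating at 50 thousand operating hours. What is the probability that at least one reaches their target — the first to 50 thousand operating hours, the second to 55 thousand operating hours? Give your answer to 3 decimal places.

p₁ = R(50)/R(40) = 74778/152533 = 0.490241; p₂ = R(55)/R(50) = 47488/74778 = 0.635053.
P(at least one) = 1 − (1−p₁)(1−p₂) = 1 − 0.509759 × 0.364947 = 0.813965.

0.814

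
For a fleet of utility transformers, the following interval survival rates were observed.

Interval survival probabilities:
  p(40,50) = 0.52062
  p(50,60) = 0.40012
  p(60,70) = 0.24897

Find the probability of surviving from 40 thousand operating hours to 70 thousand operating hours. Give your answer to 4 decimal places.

0.0519

P(survive 40→70) = 0.52062 × 0.40012 × 0.24897.
= 0.051863.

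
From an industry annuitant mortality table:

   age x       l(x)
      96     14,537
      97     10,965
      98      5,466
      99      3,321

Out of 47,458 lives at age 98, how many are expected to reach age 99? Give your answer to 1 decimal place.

The relevant probability is 3,321/5,466 = 0.607574.
Expected number = 47,458 × 0.607574 = 28834.3.

28834.3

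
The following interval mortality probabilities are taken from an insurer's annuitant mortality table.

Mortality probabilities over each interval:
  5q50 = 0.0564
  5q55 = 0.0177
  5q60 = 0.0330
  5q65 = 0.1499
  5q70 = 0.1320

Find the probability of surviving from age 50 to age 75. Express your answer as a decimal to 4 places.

0.6614

The overall survival probability is (1 − 0.0564) × (1 − 0.0177) × (1 − 0.0330) × (1 − 0.1499) × (1 − 0.1320).
= 0.9436 × 0.9823 × 0.9670 × 0.8501 × 0.8680 = 0.661376.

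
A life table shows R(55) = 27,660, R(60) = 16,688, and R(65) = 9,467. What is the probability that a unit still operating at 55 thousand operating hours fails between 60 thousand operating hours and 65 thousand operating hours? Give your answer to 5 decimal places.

This is the probability of reaching 60 but not 65, conditional on being operational at 55: (R(60) − R(65)) / R(55).
= (16,688 − 9,467) / 27,660 = 7,221 / 27,660 = 0.261063.

0.26106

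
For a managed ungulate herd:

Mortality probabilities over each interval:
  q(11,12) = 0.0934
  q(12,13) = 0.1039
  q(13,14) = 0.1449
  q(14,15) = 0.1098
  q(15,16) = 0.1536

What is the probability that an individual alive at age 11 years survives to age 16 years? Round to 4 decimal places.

P(survive 11→16) = (1 − 0.0934) × (1 − 0.1039) × (1 − 0.1449) × (1 − 0.1098) × (1 − 0.1536).
= 0.9066 × 0.8961 × 0.8551 × 0.8902 × 0.8464 = 0.523422.

0.5234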